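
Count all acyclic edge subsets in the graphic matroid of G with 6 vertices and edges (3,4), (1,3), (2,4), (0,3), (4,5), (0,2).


An independent set in a graphic matroid is an acyclic edge subset.
G has 6 vertices and 6 edges.
Enumerate all 2^6 = 64 subsets, checking for acyclicity.
Total independent sets = 60.

60


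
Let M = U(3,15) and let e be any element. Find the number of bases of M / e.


Contracting e from U(3,15) gives U(2,14).
Bases of U(2,14) = C(14,2) = (14 * 13) / (1 * 2) = 91.

91


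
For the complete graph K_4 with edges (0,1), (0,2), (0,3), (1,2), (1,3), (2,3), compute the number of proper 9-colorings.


P(K_4, k) = k(k-1)(k-2)...(k-3).
P(9) = (9) * (8) * (7) * (6) = 3024.

3024


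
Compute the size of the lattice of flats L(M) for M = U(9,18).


Flats of U(9,18): every subset of size < 9 is a flat, plus E itself.
Count = (18 choose 0) + (18 choose 1) + (18 choose 2) + (18 choose 3) + (18 choose 4) + (18 choose 5) + (18 choose 6) + (18 choose 7) + (18 choose 8) + 1
     = 1 + 18 + 153 + 816 + 3060 + 8568 + 18564 + 31824 + 43758 + 1
     = 106763.

106763


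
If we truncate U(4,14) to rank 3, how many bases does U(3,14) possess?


Truncating U(4,14) to rank 3 gives U(3,14).
Bases of U(3,14) are all 3-element subsets of 14 elements.
Number of bases = C(14,3) = 14! / (3! * 11!) = 364.

364


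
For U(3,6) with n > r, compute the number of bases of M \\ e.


Deleting e from U(3,6) gives U(3,5) since n > r.
Bases of U(3,5) = (5 choose 3) = 10.

10


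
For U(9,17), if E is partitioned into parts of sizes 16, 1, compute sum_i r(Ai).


r(Ai) = min(|Ai|, 9) for each part.
Sum = min(16,9) + min(1,9)
    = 9 + 1
    = 10.

10


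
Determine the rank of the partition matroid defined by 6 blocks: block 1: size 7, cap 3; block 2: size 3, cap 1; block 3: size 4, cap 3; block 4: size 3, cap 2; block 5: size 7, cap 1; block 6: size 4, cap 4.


Rank of a partition matroid = sum of min(|Si|, ci) for each block.
= min(7,3) + min(3,1) + min(4,3) + min(3,2) + min(7,1) + min(4,4)
= 3 + 1 + 3 + 2 + 1 + 4
= 14.

14


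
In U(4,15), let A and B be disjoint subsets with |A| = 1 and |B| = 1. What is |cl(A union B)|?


|A union B| = 1 + 1 = 2 (disjoint).
In U(4,15), cl(S) = S if |S| < 4, else cl(S) = E.
Since 2 < 4, cl(A union B) = A union B.
|cl(A union B)| = 2.

2


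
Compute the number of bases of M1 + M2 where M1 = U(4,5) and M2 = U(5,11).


Bases of a direct sum M1 + M2: |B| = |B(M1)| * |B(M2)|.
|B(U(4,5))| = C(5,4) = 5.
|B(U(5,11))| = C(11,5) = 462.
Total bases = 5 * 462 = 2310.

2310


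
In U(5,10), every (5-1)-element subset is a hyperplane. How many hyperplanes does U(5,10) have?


Hyperplanes of U(5,10) are flats of rank 4.
In a uniform matroid, these are exactly the (4)-element subsets.
Count = (10 choose 4) = 210.

210


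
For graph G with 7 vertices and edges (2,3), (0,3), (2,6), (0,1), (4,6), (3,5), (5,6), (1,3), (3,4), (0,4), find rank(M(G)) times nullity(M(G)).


r(M) = |V| - c = 7 - 1 = 6.
nullity = |E| - r(M) = 10 - 6 = 4.
Product = 6 * 4 = 24.

24


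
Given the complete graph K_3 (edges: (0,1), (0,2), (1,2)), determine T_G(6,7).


T(K_3; x,y) = x^2 + x + y.
T(6,7) = 36 + 6 + 7 = 49.

49


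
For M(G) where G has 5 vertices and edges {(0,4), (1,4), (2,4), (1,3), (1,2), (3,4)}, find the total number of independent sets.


An independent set in a graphic matroid is an acyclic edge subset.
G has 5 vertices and 6 edges.
Enumerate all 2^6 = 64 subsets, checking for acyclicity.
Total independent sets = 48.

48


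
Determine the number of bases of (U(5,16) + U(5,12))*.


(M1+M2)* = M1* + M2*.
M1* = U(11,16), bases: C(16,11) = 4368.
M2* = U(7,12), bases: C(12,7) = 792.
|B(M*)| = 4368 * 792 = 3459456.

3459456


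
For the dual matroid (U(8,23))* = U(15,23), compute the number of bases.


The dual of U(r,n) is U(n-r, n) = U(15,23).
Bases of U(15,23) are all (15)-element subsets.
|B(M*)| = (23 choose 15) = 490314.

490314


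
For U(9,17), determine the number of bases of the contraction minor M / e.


Contracting e from U(9,17) gives U(8,16).
Bases of U(8,16) = C(16,8) = 16! / (8! * 8!) = 12870.

12870


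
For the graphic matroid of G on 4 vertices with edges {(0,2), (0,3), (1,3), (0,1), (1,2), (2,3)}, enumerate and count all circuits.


A circuit in a graphic matroid = edge set of a simple cycle.
G has 4 vertices and 6 edges.
Enumerating all minimal edge subsets forming cycles...
Total circuits found: 7.

7


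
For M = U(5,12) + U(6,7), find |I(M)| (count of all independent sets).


For a direct sum, |I(M1+M2)| = |I(M1)| * |I(M2)|.
|I(U(5,12))| = sum C(12,k) for k=0..5 = 1586.
|I(U(6,7))| = sum C(7,k) for k=0..6 = 127.
Total = 1586 * 127 = 201422.

201422


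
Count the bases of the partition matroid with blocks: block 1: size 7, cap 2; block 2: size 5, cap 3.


A basis picks exactly ci elements from block i.
Number of bases = product of C(|Si|, ci).
= C(7,2) * C(5,3)
= 21 * 10
= 210.

210


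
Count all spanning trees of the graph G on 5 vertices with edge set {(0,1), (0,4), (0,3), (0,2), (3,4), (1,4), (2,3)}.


By Kirchhoff's matrix tree theorem, the number of spanning trees equals
the determinant of any cofactor of the Laplacian matrix L.
G has 5 vertices and 7 edges.
Computing the (4 x 4) cofactor determinant gives 21.

21


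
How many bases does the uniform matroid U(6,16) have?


Bases of U(6,16) are all 6-element subsets of the 16-element ground set.
Number of bases = C(16,6).
C(16,6) = 8008.

8008


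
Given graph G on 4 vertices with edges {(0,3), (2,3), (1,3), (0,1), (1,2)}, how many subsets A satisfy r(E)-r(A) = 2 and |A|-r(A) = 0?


R(x,y) = sum over A in 2^E of x^(r(E)-r(A)) * y^(|A|-r(A)).
G has 4 vertices, 5 edges. r(E) = 3.
Enumerate all 2^5 = 32 subsets.
Count subsets with r(E)-r(A)=2 and |A|-r(A)=0: 5.

5


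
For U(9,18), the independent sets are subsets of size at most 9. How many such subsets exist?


Independent sets of U(9,18) are all subsets of size <= 9.
Count = C(18,0) + C(18,1) + C(18,2) + C(18,3) + C(18,4) + C(18,5) + C(18,6) + C(18,7) + C(18,8) + C(18,9)
     = 1 + 18 + 153 + 816 + 3060 + 8568 + 18564 + 31824 + 43758 + 48620
     = 155382.

155382


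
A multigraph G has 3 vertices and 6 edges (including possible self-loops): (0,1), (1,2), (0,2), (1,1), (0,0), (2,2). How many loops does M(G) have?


In a graphic matroid, a loop is a self-loop edge (u,u) with rank 0.
Examining all 6 edges for self-loops...
Self-loops found: (1,1), (0,0), (2,2)
Number of loops = 3.

3


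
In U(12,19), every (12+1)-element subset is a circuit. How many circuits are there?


In U(12,19), circuits are the (13)-element subsets.
Any set of 13 elements is dependent, and removing any one element gives
an independent set of size 12, so it is a minimal dependent set.
Number of circuits = C(19,13) = 19! / (13! * 6!) = 27132.

27132


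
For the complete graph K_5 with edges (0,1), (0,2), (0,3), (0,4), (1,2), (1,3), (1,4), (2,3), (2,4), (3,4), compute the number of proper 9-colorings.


P(K_5, k) = k(k-1)(k-2)...(k-4).
P(9) = (9) * (8) * (7) * (6) * (5) = 15120.

15120


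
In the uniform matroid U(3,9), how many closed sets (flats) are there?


Flats of U(3,9): every subset of size < 3 is a flat, plus E itself.
Count = C(9,0) + C(9,1) + C(9,2) + 1
     = 1 + 9 + 36 + 1
     = 47.

47


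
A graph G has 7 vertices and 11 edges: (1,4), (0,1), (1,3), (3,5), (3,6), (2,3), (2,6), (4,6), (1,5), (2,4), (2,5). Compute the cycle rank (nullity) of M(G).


Cycle rank (nullity) = |E| - r(M) = |E| - (|V| - c).
|E| = 11, |V| = 7, c = 1.
Nullity = 11 - (7 - 1) = 11 - 6 = 5.

5


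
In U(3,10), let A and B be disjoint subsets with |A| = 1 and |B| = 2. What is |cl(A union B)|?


|A union B| = 1 + 2 = 3 (disjoint).
In U(3,10), cl(S) = S if |S| < 3, else cl(S) = E.
Since 3 >= 3, cl(A union B) = E.
|cl(A union B)| = 10.

10


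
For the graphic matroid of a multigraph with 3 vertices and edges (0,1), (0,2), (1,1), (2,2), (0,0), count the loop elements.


In a graphic matroid, a loop is a self-loop edge (u,u) with rank 0.
Examining all 5 edges for self-loops...
Self-loops found: (1,1), (2,2), (0,0)
Number of loops = 3.

3


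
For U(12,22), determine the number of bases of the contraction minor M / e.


Contracting e from U(12,22) gives U(11,21).
Bases of U(11,21) = C(21,11) = 352716.

352716


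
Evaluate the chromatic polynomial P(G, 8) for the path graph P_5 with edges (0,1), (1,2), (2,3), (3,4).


P(P_5, k) = k * (k-1)^(4).
P(8) = 8 * 7^4 = 8 * 2401 = 19208.

19208


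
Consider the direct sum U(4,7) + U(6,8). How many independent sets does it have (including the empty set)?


For a direct sum, |I(M1+M2)| = |I(M1)| * |I(M2)|.
|I(U(4,7))| = sum C(7,k) for k=0..4 = 99.
|I(U(6,8))| = sum C(8,k) for k=0..6 = 247.
Total = 99 * 247 = 24453.

24453


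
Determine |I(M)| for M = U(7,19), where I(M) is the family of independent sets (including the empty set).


Independent sets of U(7,19) are all subsets of size <= 7.
Count = C(19,0) + C(19,1) + C(19,2) + C(19,3) + C(19,4) + C(19,5) + C(19,6) + C(19,7)
     = 1 + 19 + 171 + 969 + 3876 + 11628 + 27132 + 50388
     = 94184.

94184


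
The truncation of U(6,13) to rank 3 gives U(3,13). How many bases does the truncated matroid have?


Truncating U(6,13) to rank 3 gives U(3,13).
Bases of U(3,13) are all 3-element subsets of 13 elements.
Number of bases = C(13,3) = 13! / (3! * 10!) = 286.

286


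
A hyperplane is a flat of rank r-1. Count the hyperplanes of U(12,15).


Hyperplanes of U(12,15) are flats of rank 11.
In a uniform matroid, these are exactly the (11)-element subsets.
Count = (15 choose 11) = 1365.

1365


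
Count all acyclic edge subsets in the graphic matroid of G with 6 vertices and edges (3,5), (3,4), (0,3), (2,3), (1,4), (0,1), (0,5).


An independent set in a graphic matroid is an acyclic edge subset.
G has 6 vertices and 7 edges.
Enumerate all 2^7 = 128 subsets, checking for acyclicity.
Total independent sets = 104.

104


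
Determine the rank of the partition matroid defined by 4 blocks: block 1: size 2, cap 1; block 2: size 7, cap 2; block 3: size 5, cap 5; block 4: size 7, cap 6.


Rank of a partition matroid = sum of min(|Si|, ci) for each block.
= min(2,1) + min(7,2) + min(5,5) + min(7,6)
= 1 + 2 + 5 + 6
= 14.

14


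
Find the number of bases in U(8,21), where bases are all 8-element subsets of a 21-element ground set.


Bases of U(8,21) are all 8-element subsets of the 21-element ground set.
Number of bases = C(21,8).
C(21,8) = 203490.

203490


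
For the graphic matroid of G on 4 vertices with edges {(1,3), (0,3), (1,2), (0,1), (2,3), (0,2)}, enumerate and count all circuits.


A circuit in a graphic matroid = edge set of a simple cycle.
G has 4 vertices and 6 edges.
Enumerating all minimal edge subsets forming cycles...
Total circuits found: 7.

7


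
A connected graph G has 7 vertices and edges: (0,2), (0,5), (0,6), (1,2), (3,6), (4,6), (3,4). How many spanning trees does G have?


By Kirchhoff's matrix tree theorem, the number of spanning trees equals
the determinant of any cofactor of the Laplacian matrix L.
G has 7 vertices and 7 edges.
Computing the (6 x 6) cofactor determinant gives 3.

3


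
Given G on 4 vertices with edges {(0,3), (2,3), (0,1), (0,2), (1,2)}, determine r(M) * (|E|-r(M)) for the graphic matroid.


r(M) = |V| - c = 4 - 1 = 3.
nullity = |E| - r(M) = 5 - 3 = 2.
Product = 3 * 2 = 6.

6


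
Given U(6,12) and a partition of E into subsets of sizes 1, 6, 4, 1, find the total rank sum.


r(Ai) = min(|Ai|, 6) for each part.
Sum = min(1,6) + min(6,6) + min(4,6) + min(1,6)
    = 1 + 6 + 4 + 1
    = 12.

12


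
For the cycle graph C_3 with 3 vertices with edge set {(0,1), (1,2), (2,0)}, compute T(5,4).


T(C_3; x,y) = x + x^2 + ... + x^(2) + y.
T(5,4) = 5^1 + 5^2 + 4
= 5 + 25 + 4
= 34.

34


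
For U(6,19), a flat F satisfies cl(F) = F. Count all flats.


Flats of U(6,19): every subset of size < 6 is a flat, plus E itself.
Count = C(19,0) + C(19,1) + C(19,2) + C(19,3) + C(19,4) + C(19,5) + 1
     = 1 + 19 + 171 + 969 + 3876 + 11628 + 1
     = 16665.

16665


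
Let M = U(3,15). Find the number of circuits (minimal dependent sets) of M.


In U(3,15), circuits are the (4)-element subsets.
Any set of 4 elements is dependent, and removing any one element gives
an independent set of size 3, so it is a minimal dependent set.
Number of circuits = (15 choose 4) = 1365.

1365


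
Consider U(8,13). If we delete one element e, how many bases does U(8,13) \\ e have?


Deleting e from U(8,13) gives U(8,12) since n > r.
Bases of U(8,12) = C(12,8) = 12! / (8! * 4!) = 495.

495


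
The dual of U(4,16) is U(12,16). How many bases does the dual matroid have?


The dual of U(r,n) is U(n-r, n) = U(12,16).
Bases of U(12,16) are all (12)-element subsets.
|B(M*)| = C(16,12) = 1820.

1820


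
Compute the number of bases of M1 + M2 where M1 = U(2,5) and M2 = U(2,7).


Bases of a direct sum M1 + M2: |B| = |B(M1)| * |B(M2)|.
|B(U(2,5))| = C(5,2) = 10.
|B(U(2,7))| = C(7,2) = 21.
Total bases = 10 * 21 = 210.

210


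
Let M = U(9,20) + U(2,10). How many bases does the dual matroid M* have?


(M1+M2)* = M1* + M2*.
M1* = U(11,20), bases: C(20,11) = 167960.
M2* = U(8,10), bases: C(10,8) = 45.
|B(M*)| = 167960 * 45 = 7558200.

7558200


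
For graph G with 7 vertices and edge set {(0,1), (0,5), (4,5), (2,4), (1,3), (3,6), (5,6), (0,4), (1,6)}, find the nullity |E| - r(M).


Cycle rank (nullity) = |E| - r(M) = |E| - (|V| - c).
|E| = 9, |V| = 7, c = 1.
Nullity = 9 - (7 - 1) = 9 - 6 = 3.

3


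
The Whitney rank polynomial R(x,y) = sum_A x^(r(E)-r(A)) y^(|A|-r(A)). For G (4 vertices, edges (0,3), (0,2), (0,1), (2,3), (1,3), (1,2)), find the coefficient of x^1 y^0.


R(x,y) = sum over A in 2^E of x^(r(E)-r(A)) * y^(|A|-r(A)).
G has 4 vertices, 6 edges. r(E) = 3.
Enumerate all 2^6 = 64 subsets.
Count subsets with r(E)-r(A)=1 and |A|-r(A)=0: 15.

15


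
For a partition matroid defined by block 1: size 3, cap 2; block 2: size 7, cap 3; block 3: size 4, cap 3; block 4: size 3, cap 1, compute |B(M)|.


A basis picks exactly ci elements from block i.
Number of bases = product of C(|Si|, ci).
= C(3,2) * C(7,3) * C(4,3) * C(3,1)
= 3 * 35 * 4 * 3
= 1260.

1260


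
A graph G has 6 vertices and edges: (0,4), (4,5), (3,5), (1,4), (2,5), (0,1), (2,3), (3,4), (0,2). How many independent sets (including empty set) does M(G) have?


An independent set in a graphic matroid is an acyclic edge subset.
G has 6 vertices and 9 edges.
Enumerate all 2^9 = 512 subsets, checking for acyclicity.
Total independent sets = 296.

296


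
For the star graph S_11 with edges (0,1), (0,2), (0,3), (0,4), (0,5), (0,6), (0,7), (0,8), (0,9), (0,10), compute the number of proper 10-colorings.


P(tree, k) = k * (k-1)^(10) for any tree on 11 vertices.
P(10) = 10 * 9^10 = 10 * 3486784401 = 34867844010.

34867844010


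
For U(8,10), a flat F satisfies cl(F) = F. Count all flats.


Flats of U(8,10): every subset of size < 8 is a flat, plus E itself.
Count = C(10,0) + C(10,1) + C(10,2) + C(10,3) + C(10,4) + C(10,5) + C(10,6) + C(10,7) + 1
     = 1 + 10 + 45 + 120 + 210 + 252 + 210 + 120 + 1
     = 969.

969


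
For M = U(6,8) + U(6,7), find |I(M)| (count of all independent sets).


For a direct sum, |I(M1+M2)| = |I(M1)| * |I(M2)|.
|I(U(6,8))| = sum C(8,k) for k=0..6 = 247.
|I(U(6,7))| = sum C(7,k) for k=0..6 = 127.
Total = 247 * 127 = 31369.

31369


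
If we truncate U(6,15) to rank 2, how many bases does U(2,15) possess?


Truncating U(6,15) to rank 2 gives U(2,15).
Bases of U(2,15) are all 2-element subsets of 15 elements.
Number of bases = (15 choose 2) = 105.

105


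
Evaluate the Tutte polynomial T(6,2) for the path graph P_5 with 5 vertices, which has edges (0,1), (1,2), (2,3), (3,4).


A path on 5 vertices is a tree with 4 edges.
T(x,y) = x^(4) for any tree.
T(6,2) = 6^4 = 1296.

1296


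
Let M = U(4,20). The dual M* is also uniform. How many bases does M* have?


The dual of U(r,n) is U(n-r, n) = U(16,20).
Bases of U(16,20) are all (16)-element subsets.
|B(M*)| = C(20,16) = 20! / (16! * 4!) = 4845.

4845


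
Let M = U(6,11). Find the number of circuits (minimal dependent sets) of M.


In U(6,11), circuits are the (7)-element subsets.
Any set of 7 elements is dependent, and removing any one element gives
an independent set of size 6, so it is a minimal dependent set.
Number of circuits = C(11,7) = 11! / (7! * 4!) = 330.

330


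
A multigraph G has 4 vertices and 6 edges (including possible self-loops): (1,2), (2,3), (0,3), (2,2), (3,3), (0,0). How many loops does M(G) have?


In a graphic matroid, a loop is a self-loop edge (u,u) with rank 0.
Examining all 6 edges for self-loops...
Self-loops found: (2,2), (3,3), (0,0)
Number of loops = 3.

3


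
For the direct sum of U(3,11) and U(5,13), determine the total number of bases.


Bases of a direct sum M1 + M2: |B| = |B(M1)| * |B(M2)|.
|B(U(3,11))| = C(11,3) = 165.
|B(U(5,13))| = C(13,5) = 1287.
Total bases = 165 * 1287 = 212355.

212355


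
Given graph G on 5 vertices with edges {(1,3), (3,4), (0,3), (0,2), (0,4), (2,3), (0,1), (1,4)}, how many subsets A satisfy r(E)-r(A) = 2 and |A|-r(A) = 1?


R(x,y) = sum over A in 2^E of x^(r(E)-r(A)) * y^(|A|-r(A)).
G has 5 vertices, 8 edges. r(E) = 4.
Enumerate all 2^8 = 256 subsets.
Count subsets with r(E)-r(A)=2 and |A|-r(A)=1: 5.

5


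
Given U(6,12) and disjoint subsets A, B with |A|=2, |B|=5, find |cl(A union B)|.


|A union B| = 2 + 5 = 7 (disjoint).
In U(6,12), cl(S) = S if |S| < 6, else cl(S) = E.
Since 7 >= 6, cl(A union B) = E.
|cl(A union B)| = 12.

12


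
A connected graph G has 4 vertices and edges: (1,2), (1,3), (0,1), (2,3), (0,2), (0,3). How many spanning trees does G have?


By Kirchhoff's matrix tree theorem, the number of spanning trees equals
the determinant of any cofactor of the Laplacian matrix L.
G has 4 vertices and 6 edges.
Computing the (3 x 3) cofactor determinant gives 16.

16


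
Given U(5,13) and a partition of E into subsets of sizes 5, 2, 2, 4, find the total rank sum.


r(Ai) = min(|Ai|, 5) for each part.
Sum = min(5,5) + min(2,5) + min(2,5) + min(4,5)
    = 5 + 2 + 2 + 4
    = 13.

13


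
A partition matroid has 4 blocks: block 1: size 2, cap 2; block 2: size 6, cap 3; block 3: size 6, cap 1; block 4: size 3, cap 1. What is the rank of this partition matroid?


Rank of a partition matroid = sum of min(|Si|, ci) for each block.
= min(2,2) + min(6,3) + min(6,1) + min(3,1)
= 2 + 3 + 1 + 1
= 7.

7


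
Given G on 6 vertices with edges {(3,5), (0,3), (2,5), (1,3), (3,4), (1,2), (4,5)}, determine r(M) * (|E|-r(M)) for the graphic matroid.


r(M) = |V| - c = 6 - 1 = 5.
nullity = |E| - r(M) = 7 - 5 = 2.
Product = 5 * 2 = 10.

10


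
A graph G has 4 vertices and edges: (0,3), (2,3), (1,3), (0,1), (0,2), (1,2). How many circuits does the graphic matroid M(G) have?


A circuit in a graphic matroid = edge set of a simple cycle.
G has 4 vertices and 6 edges.
Enumerating all minimal edge subsets forming cycles...
Total circuits found: 7.

7


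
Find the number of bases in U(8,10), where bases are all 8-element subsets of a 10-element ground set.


Bases of U(8,10) are all 8-element subsets of the 10-element ground set.
Number of bases = C(10,8).
(10 choose 8) = 45.

45


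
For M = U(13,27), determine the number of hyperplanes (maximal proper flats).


Hyperplanes of U(13,27) are flats of rank 12.
In a uniform matroid, these are exactly the (12)-element subsets.
Count = (27 choose 12) = 17383860.

17383860


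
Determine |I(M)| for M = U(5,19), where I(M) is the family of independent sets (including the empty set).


Independent sets of U(5,19) are all subsets of size <= 5.
Count = C(19,0) + C(19,1) + C(19,2) + C(19,3) + C(19,4) + C(19,5)
     = 1 + 19 + 171 + 969 + 3876 + 11628
     = 16664.

16664


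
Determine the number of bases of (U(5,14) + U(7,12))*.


(M1+M2)* = M1* + M2*.
M1* = U(9,14), bases: C(14,9) = 2002.
M2* = U(5,12), bases: C(12,5) = 792.
|B(M*)| = 2002 * 792 = 1585584.

1585584


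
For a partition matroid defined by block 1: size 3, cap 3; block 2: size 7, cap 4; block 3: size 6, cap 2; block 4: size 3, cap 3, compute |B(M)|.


A basis picks exactly ci elements from block i.
Number of bases = product of C(|Si|, ci).
= C(3,3) * C(7,4) * C(6,2) * C(3,3)
= 1 * 35 * 15 * 1
= 525.

525


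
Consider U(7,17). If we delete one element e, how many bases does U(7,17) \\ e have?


Deleting e from U(7,17) gives U(7,16) since n > r.
Bases of U(7,16) = C(16,7) = 16! / (7! * 9!) = 11440.

11440


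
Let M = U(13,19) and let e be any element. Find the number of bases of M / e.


Contracting e from U(13,19) gives U(12,18).
Bases of U(12,18) = (18 choose 12) = 18564.

18564


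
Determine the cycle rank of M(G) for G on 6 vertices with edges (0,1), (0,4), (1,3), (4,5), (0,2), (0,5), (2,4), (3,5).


Cycle rank (nullity) = |E| - r(M) = |E| - (|V| - c).
|E| = 8, |V| = 6, c = 1.
Nullity = 8 - (6 - 1) = 8 - 5 = 3.

3


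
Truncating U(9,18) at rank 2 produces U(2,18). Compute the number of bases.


Truncating U(9,18) to rank 2 gives U(2,18).
Bases of U(2,18) are all 2-element subsets of 18 elements.
Number of bases = C(18,2) = 18! / (2! * 16!) = 153.

153


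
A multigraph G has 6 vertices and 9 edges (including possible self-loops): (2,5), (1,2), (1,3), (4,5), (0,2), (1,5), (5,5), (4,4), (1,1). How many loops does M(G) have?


In a graphic matroid, a loop is a self-loop edge (u,u) with rank 0.
Examining all 9 edges for self-loops...
Self-loops found: (5,5), (4,4), (1,1)
Number of loops = 3.

3


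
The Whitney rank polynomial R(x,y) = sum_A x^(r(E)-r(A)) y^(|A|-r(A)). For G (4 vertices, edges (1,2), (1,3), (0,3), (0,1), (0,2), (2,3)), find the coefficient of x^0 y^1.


R(x,y) = sum over A in 2^E of x^(r(E)-r(A)) * y^(|A|-r(A)).
G has 4 vertices, 6 edges. r(E) = 3.
Enumerate all 2^6 = 64 subsets.
Count subsets with r(E)-r(A)=0 and |A|-r(A)=1: 15.

15


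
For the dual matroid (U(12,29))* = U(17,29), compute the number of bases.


The dual of U(r,n) is U(n-r, n) = U(17,29).
Bases of U(17,29) are all (17)-element subsets.
|B(M*)| = C(29,17) = 51895935.

51895935


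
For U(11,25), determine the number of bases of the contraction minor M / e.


Contracting e from U(11,25) gives U(10,24).
Bases of U(10,24) = C(24,10) = 1961256.

1961256


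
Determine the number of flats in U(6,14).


Flats of U(6,14): every subset of size < 6 is a flat, plus E itself.
Count = (14 choose 0) + (14 choose 1) + (14 choose 2) + (14 choose 3) + (14 choose 4) + (14 choose 5) + 1
     = 1 + 14 + 91 + 364 + 1001 + 2002 + 1
     = 3474.

3474


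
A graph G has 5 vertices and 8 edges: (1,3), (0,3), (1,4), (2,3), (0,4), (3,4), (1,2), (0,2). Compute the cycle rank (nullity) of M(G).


Cycle rank (nullity) = |E| - r(M) = |E| - (|V| - c).
|E| = 8, |V| = 5, c = 1.
Nullity = 8 - (5 - 1) = 8 - 4 = 4.

4


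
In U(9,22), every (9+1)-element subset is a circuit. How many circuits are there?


In U(9,22), circuits are the (10)-element subsets.
Any set of 10 elements is dependent, and removing any one element gives
an independent set of size 9, so it is a minimal dependent set.
Number of circuits = C(22,10) = 646646.

646646


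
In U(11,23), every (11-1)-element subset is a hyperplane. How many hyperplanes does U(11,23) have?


Hyperplanes of U(11,23) are flats of rank 10.
In a uniform matroid, these are exactly the (10)-element subsets.
Count = C(23,10) = 1144066.

1144066


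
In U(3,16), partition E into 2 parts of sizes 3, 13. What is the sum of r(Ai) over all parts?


r(Ai) = min(|Ai|, 3) for each part.
Sum = min(3,3) + min(13,3)
    = 3 + 3
    = 6.

6


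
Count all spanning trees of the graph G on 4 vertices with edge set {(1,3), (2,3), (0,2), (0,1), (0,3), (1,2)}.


By Kirchhoff's matrix tree theorem, the number of spanning trees equals
the determinant of any cofactor of the Laplacian matrix L.
G has 4 vertices and 6 edges.
Computing the (3 x 3) cofactor determinant gives 16.

16


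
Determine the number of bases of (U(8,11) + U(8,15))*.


(M1+M2)* = M1* + M2*.
M1* = U(3,11), bases: C(11,3) = 165.
M2* = U(7,15), bases: C(15,7) = 6435.
|B(M*)| = 165 * 6435 = 1061775.

1061775


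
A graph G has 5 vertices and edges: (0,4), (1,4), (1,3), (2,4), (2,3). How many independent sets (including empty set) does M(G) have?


An independent set in a graphic matroid is an acyclic edge subset.
G has 5 vertices and 5 edges.
Enumerate all 2^5 = 32 subsets, checking for acyclicity.
Total independent sets = 30.

30


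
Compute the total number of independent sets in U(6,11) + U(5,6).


For a direct sum, |I(M1+M2)| = |I(M1)| * |I(M2)|.
|I(U(6,11))| = sum C(11,k) for k=0..6 = 1486.
|I(U(5,6))| = sum C(6,k) for k=0..5 = 63.
Total = 1486 * 63 = 93618.

93618


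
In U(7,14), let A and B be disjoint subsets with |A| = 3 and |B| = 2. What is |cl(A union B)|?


|A union B| = 3 + 2 = 5 (disjoint).
In U(7,14), cl(S) = S if |S| < 7, else cl(S) = E.
Since 5 < 7, cl(A union B) = A union B.
|cl(A union B)| = 5.

5


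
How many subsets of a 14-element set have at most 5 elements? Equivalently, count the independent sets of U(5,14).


Independent sets of U(5,14) are all subsets of size <= 5.
Count = C(14,0) + C(14,1) + C(14,2) + C(14,3) + C(14,4) + C(14,5)
     = 1 + 14 + 91 + 364 + 1001 + 2002
     = 3473.

3473


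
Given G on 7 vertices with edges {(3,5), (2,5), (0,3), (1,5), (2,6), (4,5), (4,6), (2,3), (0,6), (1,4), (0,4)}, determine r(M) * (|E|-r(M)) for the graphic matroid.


r(M) = |V| - c = 7 - 1 = 6.
nullity = |E| - r(M) = 11 - 6 = 5.
Product = 6 * 5 = 30.

30


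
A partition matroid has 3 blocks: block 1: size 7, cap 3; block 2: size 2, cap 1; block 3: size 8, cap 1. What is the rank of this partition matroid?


Rank of a partition matroid = sum of min(|Si|, ci) for each block.
= min(7,3) + min(2,1) + min(8,1)
= 3 + 1 + 1
= 5.

5


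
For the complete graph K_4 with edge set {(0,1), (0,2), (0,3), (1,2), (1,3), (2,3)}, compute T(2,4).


T(K_4; x,y) = x^3 + 3x^2 + 4xy + 2x + y^3 + 3y^2 + 2y.
Substituting x=2, y=4:
= 8 + 12 + 32 + 4 + 64 + 48 + 8
= 176.

176


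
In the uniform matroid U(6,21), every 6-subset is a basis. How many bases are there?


Bases of U(6,21) are all 6-element subsets of the 21-element ground set.
Number of bases = C(21,6).
C(21,6) = 54264.

54264


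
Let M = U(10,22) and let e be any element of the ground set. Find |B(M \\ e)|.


Deleting e from U(10,22) gives U(10,21) since n > r.
Bases of U(10,21) = (21 choose 10) = 352716.

352716


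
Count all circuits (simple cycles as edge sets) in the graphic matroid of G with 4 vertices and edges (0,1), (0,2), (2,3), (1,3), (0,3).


A circuit in a graphic matroid = edge set of a simple cycle.
G has 4 vertices and 5 edges.
Enumerating all minimal edge subsets forming cycles...
Total circuits found: 3.

3


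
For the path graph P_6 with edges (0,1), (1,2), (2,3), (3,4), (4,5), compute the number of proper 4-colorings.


P(P_6, k) = k * (k-1)^(5).
P(4) = 4 * 3^5 = 4 * 243 = 972.

972


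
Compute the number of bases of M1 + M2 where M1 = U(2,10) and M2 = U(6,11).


Bases of a direct sum M1 + M2: |B| = |B(M1)| * |B(M2)|.
|B(U(2,10))| = C(10,2) = 45.
|B(U(6,11))| = C(11,6) = 462.
Total bases = 45 * 462 = 20790.

20790


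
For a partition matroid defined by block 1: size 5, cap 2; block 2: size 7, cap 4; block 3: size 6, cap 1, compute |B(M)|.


A basis picks exactly ci elements from block i.
Number of bases = product of C(|Si|, ci).
= C(5,2) * C(7,4) * C(6,1)
= 10 * 35 * 6
= 2100.

2100


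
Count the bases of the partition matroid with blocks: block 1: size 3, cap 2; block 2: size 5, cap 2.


A basis picks exactly ci elements from block i.
Number of bases = product of C(|Si|, ci).
= C(3,2) * C(5,2)
= 3 * 10
= 30.

30


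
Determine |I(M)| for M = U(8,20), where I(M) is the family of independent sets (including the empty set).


Independent sets of U(8,20) are all subsets of size <= 8.
Count = (20 choose 0) + (20 choose 1) + (20 choose 2) + (20 choose 3) + (20 choose 4) + (20 choose 5) + (20 choose 6) + (20 choose 7) + (20 choose 8)
     = 1 + 20 + 190 + 1140 + 4845 + 15504 + 38760 + 77520 + 125970
     = 263950.

263950


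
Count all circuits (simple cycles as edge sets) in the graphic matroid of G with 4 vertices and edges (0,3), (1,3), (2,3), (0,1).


A circuit in a graphic matroid = edge set of a simple cycle.
G has 4 vertices and 4 edges.
Enumerating all minimal edge subsets forming cycles...
Total circuits found: 1.

1


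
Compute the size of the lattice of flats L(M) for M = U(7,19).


Flats of U(7,19): every subset of size < 7 is a flat, plus E itself.
Count = C(19,0) + C(19,1) + C(19,2) + C(19,3) + C(19,4) + C(19,5) + C(19,6) + 1
     = 1 + 19 + 171 + 969 + 3876 + 11628 + 27132 + 1
     = 43797.

43797


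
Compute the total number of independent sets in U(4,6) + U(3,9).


For a direct sum, |I(M1+M2)| = |I(M1)| * |I(M2)|.
|I(U(4,6))| = sum C(6,k) for k=0..4 = 57.
|I(U(3,9))| = sum C(9,k) for k=0..3 = 130.
Total = 57 * 130 = 7410.

7410


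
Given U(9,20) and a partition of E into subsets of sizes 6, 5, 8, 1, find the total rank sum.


r(Ai) = min(|Ai|, 9) for each part.
Sum = min(6,9) + min(5,9) + min(8,9) + min(1,9)
    = 6 + 5 + 8 + 1
    = 20.

20


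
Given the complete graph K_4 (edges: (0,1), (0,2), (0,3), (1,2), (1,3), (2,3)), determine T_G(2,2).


T(K_4; x,y) = x^3 + 3x^2 + 4xy + 2x + y^3 + 3y^2 + 2y.
Substituting x=2, y=2:
= 8 + 12 + 16 + 4 + 8 + 12 + 4
= 64.

64


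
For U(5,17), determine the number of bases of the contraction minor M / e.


Contracting e from U(5,17) gives U(4,16).
Bases of U(4,16) = C(16,4) = 16! / (4! * 12!) = 1820.

1820


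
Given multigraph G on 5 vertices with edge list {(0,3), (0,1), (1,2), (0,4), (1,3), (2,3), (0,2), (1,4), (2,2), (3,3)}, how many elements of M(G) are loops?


In a graphic matroid, a loop is a self-loop edge (u,u) with rank 0.
Examining all 10 edges for self-loops...
Self-loops found: (2,2), (3,3)
Number of loops = 2.

2


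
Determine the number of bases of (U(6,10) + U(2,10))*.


(M1+M2)* = M1* + M2*.
M1* = U(4,10), bases: C(10,4) = 210.
M2* = U(8,10), bases: C(10,8) = 45.
|B(M*)| = 210 * 45 = 9450.

9450


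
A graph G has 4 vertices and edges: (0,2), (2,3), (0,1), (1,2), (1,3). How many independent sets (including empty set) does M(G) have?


An independent set in a graphic matroid is an acyclic edge subset.
G has 4 vertices and 5 edges.
Enumerate all 2^5 = 32 subsets, checking for acyclicity.
Total independent sets = 24.

24


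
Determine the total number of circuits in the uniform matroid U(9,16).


In U(9,16), circuits are the (10)-element subsets.
Any set of 10 elements is dependent, and removing any one element gives
an independent set of size 9, so it is a minimal dependent set.
Number of circuits = (16 choose 10) = 8008.

8008


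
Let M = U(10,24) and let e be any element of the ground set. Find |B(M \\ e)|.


Deleting e from U(10,24) gives U(10,23) since n > r.
Bases of U(10,23) = C(23,10) = 1144066.

1144066


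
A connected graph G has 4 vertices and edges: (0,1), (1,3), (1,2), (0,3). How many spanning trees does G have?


By Kirchhoff's matrix tree theorem, the number of spanning trees equals
the determinant of any cofactor of the Laplacian matrix L.
G has 4 vertices and 4 edges.
Computing the (3 x 3) cofactor determinant gives 3.

3


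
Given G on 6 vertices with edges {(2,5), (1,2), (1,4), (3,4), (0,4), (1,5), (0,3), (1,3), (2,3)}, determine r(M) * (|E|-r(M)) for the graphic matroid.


r(M) = |V| - c = 6 - 1 = 5.
nullity = |E| - r(M) = 9 - 5 = 4.
Product = 5 * 4 = 20.

20


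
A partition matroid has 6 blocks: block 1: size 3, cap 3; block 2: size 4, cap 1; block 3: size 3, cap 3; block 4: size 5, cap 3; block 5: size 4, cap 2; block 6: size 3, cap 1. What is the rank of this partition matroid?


Rank of a partition matroid = sum of min(|Si|, ci) for each block.
= min(3,3) + min(4,1) + min(3,3) + min(5,3) + min(4,2) + min(3,1)
= 3 + 1 + 3 + 3 + 2 + 1
= 13.

13


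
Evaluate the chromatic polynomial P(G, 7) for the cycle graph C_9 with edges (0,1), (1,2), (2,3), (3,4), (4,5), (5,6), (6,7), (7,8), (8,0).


P(C_9, k) = (k-1)^9 + (-1)^9*(k-1).
P(7) = (6)^9 - 6
= 10077696 - 6 = 10077690.

10077690


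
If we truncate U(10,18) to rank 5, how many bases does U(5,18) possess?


Truncating U(10,18) to rank 5 gives U(5,18).
Bases of U(5,18) are all 5-element subsets of 18 elements.
Number of bases = C(18,5) = 8568.

8568


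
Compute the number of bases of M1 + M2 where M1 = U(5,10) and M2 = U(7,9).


Bases of a direct sum M1 + M2: |B| = |B(M1)| * |B(M2)|.
|B(U(5,10))| = C(10,5) = 252.
|B(U(7,9))| = C(9,7) = 36.
Total bases = 252 * 36 = 9072.

9072


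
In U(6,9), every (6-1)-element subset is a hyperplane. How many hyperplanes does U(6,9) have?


Hyperplanes of U(6,9) are flats of rank 5.
In a uniform matroid, these are exactly the (5)-element subsets.
Count = (9 choose 5) = 126.

126


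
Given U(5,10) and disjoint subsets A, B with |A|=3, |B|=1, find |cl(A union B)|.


|A union B| = 3 + 1 = 4 (disjoint).
In U(5,10), cl(S) = S if |S| < 5, else cl(S) = E.
Since 4 < 5, cl(A union B) = A union B.
|cl(A union B)| = 4.

4


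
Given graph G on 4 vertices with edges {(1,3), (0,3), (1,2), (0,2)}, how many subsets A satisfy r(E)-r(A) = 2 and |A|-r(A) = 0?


R(x,y) = sum over A in 2^E of x^(r(E)-r(A)) * y^(|A|-r(A)).
G has 4 vertices, 4 edges. r(E) = 3.
Enumerate all 2^4 = 16 subsets.
Count subsets with r(E)-r(A)=2 and |A|-r(A)=0: 4.

4


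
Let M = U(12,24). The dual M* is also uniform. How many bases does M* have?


The dual of U(r,n) is U(n-r, n) = U(12,24).
Bases of U(12,24) are all (12)-element subsets.
|B(M*)| = (24 choose 12) = 2704156.

2704156


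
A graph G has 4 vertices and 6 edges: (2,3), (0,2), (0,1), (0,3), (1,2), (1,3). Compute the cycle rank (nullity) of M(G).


Cycle rank (nullity) = |E| - r(M) = |E| - (|V| - c).
|E| = 6, |V| = 4, c = 1.
Nullity = 6 - (4 - 1) = 6 - 3 = 3.

3


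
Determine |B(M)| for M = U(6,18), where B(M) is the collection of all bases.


Bases of U(6,18) are all 6-element subsets of the 18-element ground set.
Number of bases = C(18,6).
(18 choose 6) = 18564.

18564


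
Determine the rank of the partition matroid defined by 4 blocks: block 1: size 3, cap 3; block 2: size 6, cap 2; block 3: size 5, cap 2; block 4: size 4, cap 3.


Rank of a partition matroid = sum of min(|Si|, ci) for each block.
= min(3,3) + min(6,2) + min(5,2) + min(4,3)
= 3 + 2 + 2 + 3
= 10.

10


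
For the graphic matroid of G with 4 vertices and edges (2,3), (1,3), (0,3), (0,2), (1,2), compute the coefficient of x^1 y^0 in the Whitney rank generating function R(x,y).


R(x,y) = sum over A in 2^E of x^(r(E)-r(A)) * y^(|A|-r(A)).
G has 4 vertices, 5 edges. r(E) = 3.
Enumerate all 2^5 = 32 subsets.
Count subsets with r(E)-r(A)=1 and |A|-r(A)=0: 10.

10


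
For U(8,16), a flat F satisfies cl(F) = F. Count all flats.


Flats of U(8,16): every subset of size < 8 is a flat, plus E itself.
Count = (16 choose 0) + (16 choose 1) + (16 choose 2) + (16 choose 3) + (16 choose 4) + (16 choose 5) + (16 choose 6) + (16 choose 7) + 1
     = 1 + 16 + 120 + 560 + 1820 + 4368 + 8008 + 11440 + 1
     = 26334.

26334


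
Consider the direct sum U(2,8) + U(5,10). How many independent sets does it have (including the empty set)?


For a direct sum, |I(M1+M2)| = |I(M1)| * |I(M2)|.
|I(U(2,8))| = sum C(8,k) for k=0..2 = 37.
|I(U(5,10))| = sum C(10,k) for k=0..5 = 638.
Total = 37 * 638 = 23606.

23606


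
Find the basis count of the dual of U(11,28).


The dual of U(r,n) is U(n-r, n) = U(17,28).
Bases of U(17,28) are all (17)-element subsets.
|B(M*)| = (28 choose 17) = 21474180.

21474180


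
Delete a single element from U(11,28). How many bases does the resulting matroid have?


Deleting e from U(11,28) gives U(11,27) since n > r.
Bases of U(11,27) = (27 choose 11) = 13037895.

13037895


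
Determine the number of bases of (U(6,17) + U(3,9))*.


(M1+M2)* = M1* + M2*.
M1* = U(11,17), bases: C(17,11) = 12376.
M2* = U(6,9), bases: C(9,6) = 84.
|B(M*)| = 12376 * 84 = 1039584.

1039584


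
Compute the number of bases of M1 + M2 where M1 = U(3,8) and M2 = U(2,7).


Bases of a direct sum M1 + M2: |B| = |B(M1)| * |B(M2)|.
|B(U(3,8))| = C(8,3) = 56.
|B(U(2,7))| = C(7,2) = 21.
Total bases = 56 * 21 = 1176.

1176


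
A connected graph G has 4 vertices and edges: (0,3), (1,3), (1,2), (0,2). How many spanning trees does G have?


By Kirchhoff's matrix tree theorem, the number of spanning trees equals
the determinant of any cofactor of the Laplacian matrix L.
G has 4 vertices and 4 edges.
Computing the (3 x 3) cofactor determinant gives 4.

4


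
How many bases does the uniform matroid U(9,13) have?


Bases of U(9,13) are all 9-element subsets of the 13-element ground set.
Number of bases = C(13,9).
C(13,9) = 715.

715


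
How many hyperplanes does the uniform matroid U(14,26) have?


Hyperplanes of U(14,26) are flats of rank 13.
In a uniform matroid, these are exactly the (13)-element subsets.
Count = C(26,13) = 26! / (13! * 13!) = 10400600.

10400600


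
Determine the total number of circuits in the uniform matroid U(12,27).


In U(12,27), circuits are the (13)-element subsets.
Any set of 13 elements is dependent, and removing any one element gives
an independent set of size 12, so it is a minimal dependent set.
Number of circuits = (27 choose 13) = 20058300.

20058300


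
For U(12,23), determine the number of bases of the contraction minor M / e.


Contracting e from U(12,23) gives U(11,22).
Bases of U(11,22) = (22 choose 11) = 705432.

705432


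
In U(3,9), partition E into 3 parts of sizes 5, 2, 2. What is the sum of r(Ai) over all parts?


r(Ai) = min(|Ai|, 3) for each part.
Sum = min(5,3) + min(2,3) + min(2,3)
    = 3 + 2 + 2
    = 7.

7


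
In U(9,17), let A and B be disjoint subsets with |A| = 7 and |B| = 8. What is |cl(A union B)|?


|A union B| = 7 + 8 = 15 (disjoint).
In U(9,17), cl(S) = S if |S| < 9, else cl(S) = E.
Since 15 >= 9, cl(A union B) = E.
|cl(A union B)| = 17.

17


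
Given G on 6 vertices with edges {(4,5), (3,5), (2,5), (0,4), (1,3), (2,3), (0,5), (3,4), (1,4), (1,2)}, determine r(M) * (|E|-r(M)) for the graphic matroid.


r(M) = |V| - c = 6 - 1 = 5.
nullity = |E| - r(M) = 10 - 5 = 5.
Product = 5 * 5 = 25.

25


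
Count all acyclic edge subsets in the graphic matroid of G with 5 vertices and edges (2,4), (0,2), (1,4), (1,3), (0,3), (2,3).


An independent set in a graphic matroid is an acyclic edge subset.
G has 5 vertices and 6 edges.
Enumerate all 2^6 = 64 subsets, checking for acyclicity.
Total independent sets = 52.

52


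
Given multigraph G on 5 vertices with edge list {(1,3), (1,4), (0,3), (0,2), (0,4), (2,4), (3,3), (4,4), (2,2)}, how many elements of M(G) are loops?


In a graphic matroid, a loop is a self-loop edge (u,u) with rank 0.
Examining all 9 edges for self-loops...
Self-loops found: (3,3), (4,4), (2,2)
Number of loops = 3.

3


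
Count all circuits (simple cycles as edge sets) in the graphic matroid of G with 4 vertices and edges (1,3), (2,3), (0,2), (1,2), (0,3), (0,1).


A circuit in a graphic matroid = edge set of a simple cycle.
G has 4 vertices and 6 edges.
Enumerating all minimal edge subsets forming cycles...
Total circuits found: 7.

7


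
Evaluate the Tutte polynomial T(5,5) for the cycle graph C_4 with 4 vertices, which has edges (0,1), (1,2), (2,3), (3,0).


T(C_4; x,y) = x + x^2 + ... + x^(3) + y.
T(5,5) = 5^1 + 5^2 + 5^3 + 5
= 5 + 25 + 125 + 5
= 160.

160
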